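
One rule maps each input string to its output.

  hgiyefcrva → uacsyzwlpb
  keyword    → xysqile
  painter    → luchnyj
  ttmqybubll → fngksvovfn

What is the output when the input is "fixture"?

ycrnolz

What's happening: swap the first and last characters, then shift every letter 6 places backward in the alphabet (wrapping around).
Working it through for "fixture": intermediate "eixturf", final "ycrnolz".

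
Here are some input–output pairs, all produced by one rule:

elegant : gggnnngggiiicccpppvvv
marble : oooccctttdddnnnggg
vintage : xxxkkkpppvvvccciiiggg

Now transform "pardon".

rrrccctttfffqqqppp

In each case the input is transformed by: repeat every character 3 times, then shift every letter 2 places forward in the alphabet (wrapping around).
For "pardon", step one produces "pppaaarrrdddooonnn"; step two turns that into "rrrccctttfffqqqppp".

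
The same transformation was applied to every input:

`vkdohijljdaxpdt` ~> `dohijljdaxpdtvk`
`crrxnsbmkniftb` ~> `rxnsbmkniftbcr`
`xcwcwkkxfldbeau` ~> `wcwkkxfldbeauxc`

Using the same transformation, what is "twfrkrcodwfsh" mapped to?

frkrcodwfshtw

Each output is the input with this applied: move the first 2 characters to the end (rotate left by 2).
On "twfrkrcodwfsh" that produces "frkrcodwfshtw".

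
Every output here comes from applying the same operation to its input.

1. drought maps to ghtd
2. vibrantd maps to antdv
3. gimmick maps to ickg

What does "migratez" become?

atezm

In each case the input is transformed by: move the first character to the end, then delete the first 3 characters.
Starting from "migratez": after the first operation, "igratezm"; after the second, "atezm".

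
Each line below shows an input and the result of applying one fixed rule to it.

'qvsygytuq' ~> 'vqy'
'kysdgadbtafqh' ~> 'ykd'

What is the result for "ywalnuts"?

wyl

Looking at the pairs, the operation is to swap each adjacent pair of characters (1↔2, 3↔4, ...), then keep only the first 3 characters.
On "ywalnuts" that produces "wyl".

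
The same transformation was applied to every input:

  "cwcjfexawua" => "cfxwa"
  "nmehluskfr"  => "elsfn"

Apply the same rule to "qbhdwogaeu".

Each output is the input with this applied: move the first character to the end, then keep every other character starting from the second (positions 2nd, 4th, 6th, ...).
"qbhdwogaeu" → "bhdwogaeuq" → "hwgeq".

hwgeq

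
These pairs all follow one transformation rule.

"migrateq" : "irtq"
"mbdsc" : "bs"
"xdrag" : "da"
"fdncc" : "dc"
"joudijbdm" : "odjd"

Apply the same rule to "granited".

rntd

Looking at the pairs, the operation is to keep every other character starting from the second (positions 2nd, 4th, 6th, ...).
"granited" → "rntd".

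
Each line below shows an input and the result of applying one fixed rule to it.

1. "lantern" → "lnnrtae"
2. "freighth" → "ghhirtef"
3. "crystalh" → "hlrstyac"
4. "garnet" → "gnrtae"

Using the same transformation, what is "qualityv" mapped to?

lqtuvyai

Rule — sort the characters into alphabetical order, then move the first 2 characters to the end (rotate left by 2).
On "qualityv": the first step gives "ailqtuvy", and the second then gives "lqtuvyai".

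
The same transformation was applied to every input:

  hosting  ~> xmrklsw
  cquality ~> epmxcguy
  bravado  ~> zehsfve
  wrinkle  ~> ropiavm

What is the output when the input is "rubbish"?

fmwlvyf

The pattern: shift every letter 4 places forward in the alphabet (wrapping around), then move the first 3 characters to the end (rotate left by 3).
Starting from "rubbish": after the first operation, "vyffmwl"; after the second, "fmwlvyf".
(Check on "cquality": → "guyepmxc" → "epmxcguy" ✓)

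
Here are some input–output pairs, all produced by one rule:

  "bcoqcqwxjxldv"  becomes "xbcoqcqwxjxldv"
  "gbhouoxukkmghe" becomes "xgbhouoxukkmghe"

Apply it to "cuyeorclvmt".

The rule is to prepend "x".
"cuyeorclvmt" → "xcuyeorclvmt".

xcuyeorclvmt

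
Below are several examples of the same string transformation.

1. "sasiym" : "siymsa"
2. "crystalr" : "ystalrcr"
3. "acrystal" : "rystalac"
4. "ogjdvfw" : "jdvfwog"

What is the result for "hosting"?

stingho

Each output is the input with this applied: move the first 2 characters to the end (rotate left by 2).
On "hosting" that produces "stingho".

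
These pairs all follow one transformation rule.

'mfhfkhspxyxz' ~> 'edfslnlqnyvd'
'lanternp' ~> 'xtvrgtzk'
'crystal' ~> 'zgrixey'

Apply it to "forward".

gxjluxc

The transformation: move the last 3 characters to the front (rotate right by 3), then shift every letter 6 places forward in the alphabet (wrapping around).
"forward" → "ardforw" → "gxjluxc".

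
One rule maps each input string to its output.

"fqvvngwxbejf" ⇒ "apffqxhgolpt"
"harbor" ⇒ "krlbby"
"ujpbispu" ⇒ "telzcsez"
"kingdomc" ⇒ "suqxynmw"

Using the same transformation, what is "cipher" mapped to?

Looking at the pairs, the operation is to swap each adjacent pair of characters (1↔2, 3↔4, ...), then shift every letter 10 places forward in the alphabet (wrapping around).
Applying both steps to "cipher": "ichpre", then "smrzbo".

smrzbo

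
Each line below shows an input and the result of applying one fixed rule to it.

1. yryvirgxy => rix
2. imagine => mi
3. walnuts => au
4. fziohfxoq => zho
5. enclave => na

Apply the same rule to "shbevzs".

Looking at the pairs, the operation is to keep one character in every 3, starting at position 2 (positions 2nd, 5th, 8th, ...).
"shbevzs" → "hv".

hv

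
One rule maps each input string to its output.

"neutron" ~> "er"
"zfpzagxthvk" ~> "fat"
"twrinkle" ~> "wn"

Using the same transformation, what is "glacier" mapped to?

li

The transformation: move the last character to the front, then keep one character in every 3, starting at position 3 (positions 3rd, 6th, 9th, ...).
Starting from "glacier": after the first operation, "rglacie"; after the second, "li".
(Check on "neutron": → "nneutro" → "er" ✓)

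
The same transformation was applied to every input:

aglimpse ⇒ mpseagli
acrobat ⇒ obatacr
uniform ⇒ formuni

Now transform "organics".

The pattern: move the last 3 characters to the front (rotate right by 3), then move the last character to the front.
Starting from "organics": after the first operation, "icsorgan"; after the second, "nicsorga".

nicsorga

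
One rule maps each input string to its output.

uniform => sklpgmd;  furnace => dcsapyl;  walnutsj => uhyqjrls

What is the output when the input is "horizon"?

flmmpxg

Looking at the pairs, the operation is to shift every letter 2 places backward in the alphabet (wrapping around), then take characters alternately from the front and the back (1st, last, 2nd, 2nd-last, ...).
Working it through for "horizon": intermediate "fmpgxml", final "flmmpxg".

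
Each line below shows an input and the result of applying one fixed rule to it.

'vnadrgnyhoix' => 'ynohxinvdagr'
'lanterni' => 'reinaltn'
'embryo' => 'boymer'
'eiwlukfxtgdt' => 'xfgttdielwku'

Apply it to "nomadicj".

The rule is to swap each adjacent pair of characters (1↔2, 3↔4, ...), then swap the front and back halves of the string.
"nomadicj" → "onamidjc" → "idjconam".

idjconam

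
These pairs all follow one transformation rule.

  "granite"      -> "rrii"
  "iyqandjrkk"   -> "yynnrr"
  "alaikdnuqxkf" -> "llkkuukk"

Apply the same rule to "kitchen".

The rule is to keep one character in every 3, starting at position 2 (positions 2nd, 5th, 8th, ...), then double every character.
So "kitchen" becomes "iihh".

iihh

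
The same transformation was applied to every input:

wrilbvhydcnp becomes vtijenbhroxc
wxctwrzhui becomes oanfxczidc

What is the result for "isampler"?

xkrvsgyo

The pattern: reverse the string, then shift every letter 6 places forward in the alphabet (wrapping around).
Applying both steps to "isampler": "relpmasi", then "xkrvsgyo".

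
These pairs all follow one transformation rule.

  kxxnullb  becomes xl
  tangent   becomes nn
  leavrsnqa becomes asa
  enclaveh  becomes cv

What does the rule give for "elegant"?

Rule — keep one character in every 3, starting at position 3 (positions 3rd, 6th, 9th, ...).
Applying that to "elegant" gives "en".

en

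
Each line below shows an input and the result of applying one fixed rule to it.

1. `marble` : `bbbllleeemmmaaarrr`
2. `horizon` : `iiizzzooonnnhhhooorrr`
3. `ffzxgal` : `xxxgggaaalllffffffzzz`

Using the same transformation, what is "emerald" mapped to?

Rule — move the first 3 characters to the end (rotate left by 3), then repeat every character 3 times.
For "emerald", step one produces "raldeme"; step two turns that into "rrraaallldddeeemmmeee".

rrraaallldddeeemmmeee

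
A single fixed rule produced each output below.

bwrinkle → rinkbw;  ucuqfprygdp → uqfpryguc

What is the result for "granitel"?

anitgr

The transformation: delete the last 2 characters, then move the first 2 characters to the end (rotate left by 2).
For "granitel", step one produces "granit"; step two turns that into "anitgr".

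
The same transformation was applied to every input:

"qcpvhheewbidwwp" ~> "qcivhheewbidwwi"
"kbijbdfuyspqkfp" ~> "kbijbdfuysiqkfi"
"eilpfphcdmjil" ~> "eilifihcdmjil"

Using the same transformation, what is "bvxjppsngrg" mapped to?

bvxjiisngrg

In each case the input is transformed by: replace every "p" with "i".
"bvxjppsngrg" → "bvxjiisngrg".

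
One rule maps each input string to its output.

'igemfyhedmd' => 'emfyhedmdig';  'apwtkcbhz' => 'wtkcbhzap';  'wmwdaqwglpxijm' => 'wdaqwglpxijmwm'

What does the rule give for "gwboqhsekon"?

boqhsekongw

Looking at the pairs, the operation is to move the first 2 characters to the end (rotate left by 2).
Applying that to "gwboqhsekon" gives "boqhsekongw".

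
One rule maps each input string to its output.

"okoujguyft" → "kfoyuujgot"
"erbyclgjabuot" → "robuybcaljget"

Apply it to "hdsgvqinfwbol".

dosbgwvfqnihl

Looking at the pairs, the operation is to take characters alternately from the front and the back (1st, last, 2nd, 2nd-last, ...), then move the first 2 characters to the end (rotate left by 2).
So "hdsgvqinfwbol" becomes "dosbgwvfqnihl".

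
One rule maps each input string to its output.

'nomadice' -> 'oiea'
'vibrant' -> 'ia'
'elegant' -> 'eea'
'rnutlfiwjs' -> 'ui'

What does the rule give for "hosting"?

What's happening: sort the characters into reverse alphabetical order, then keep only the vowels.
Starting from "hosting": after the first operation, "tsonihg"; after the second, "oi".

oi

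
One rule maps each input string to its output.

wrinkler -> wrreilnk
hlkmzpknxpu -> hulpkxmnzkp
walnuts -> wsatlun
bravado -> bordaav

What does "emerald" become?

edmlear

Each output is the input with this applied: take characters alternately from the front and the back (1st, last, 2nd, 2nd-last, ...).
So "emerald" becomes "edmlear".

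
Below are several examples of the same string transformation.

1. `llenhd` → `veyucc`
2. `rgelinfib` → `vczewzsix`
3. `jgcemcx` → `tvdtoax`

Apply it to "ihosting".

The rule is to shift every letter 9 places backward in the alphabet (wrapping around), then move the first 2 characters to the end (rotate left by 2).
For "ihosting", step one produces "zyfjkzex"; step two turns that into "fjkzexzy".
(Check on "jgcemcx": → "axtvdto" → "tvdtoax" ✓)

fjkzexzy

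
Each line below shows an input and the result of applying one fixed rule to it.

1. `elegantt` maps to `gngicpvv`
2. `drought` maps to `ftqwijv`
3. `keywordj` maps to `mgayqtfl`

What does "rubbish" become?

twddkuj

In each case the input is transformed by: shift every letter 2 places forward in the alphabet (wrapping around).
"rubbish" → "twddkuj".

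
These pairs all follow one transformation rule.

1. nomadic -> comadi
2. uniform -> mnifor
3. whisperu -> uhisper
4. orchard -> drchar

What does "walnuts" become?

The transformation: delete the first character, then move the last character to the front.
On "walnuts": the first step gives "alnuts", and the second then gives "salnut".
(Check on "whisperu": → "hisperu" → "uhisper" ✓)

salnut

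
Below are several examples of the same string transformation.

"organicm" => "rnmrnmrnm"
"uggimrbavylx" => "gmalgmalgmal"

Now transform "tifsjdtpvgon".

ijpoijpoijpo

What's happening: keep one character in every 3, starting at position 2 (positions 2nd, 5th, 8th, ...), then write the whole string 3 times in a row.
"tifsjdtpvgon" → "ijpo" → "ijpoijpoijpo".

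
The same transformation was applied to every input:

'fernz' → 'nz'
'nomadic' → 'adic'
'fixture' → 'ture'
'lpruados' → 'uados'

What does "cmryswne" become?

Rule — delete the first 3 characters.
So "cmryswne" becomes "yswne".

yswne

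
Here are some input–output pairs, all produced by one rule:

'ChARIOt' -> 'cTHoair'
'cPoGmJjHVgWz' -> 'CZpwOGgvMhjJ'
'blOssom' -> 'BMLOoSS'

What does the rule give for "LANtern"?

Each output is the input with this applied: flip the case of every letter, then take characters alternately from the front and the back (1st, last, 2nd, 2nd-last, ...).
Working it through for "LANtern": intermediate "lanTERN", final "lNaRnET".

lNaRnET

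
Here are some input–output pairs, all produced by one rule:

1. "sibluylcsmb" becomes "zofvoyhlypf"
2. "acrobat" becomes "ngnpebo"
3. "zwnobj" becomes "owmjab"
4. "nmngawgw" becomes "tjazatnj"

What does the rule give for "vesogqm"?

dzirfbt

What's happening: shift every letter 13 places forward in the alphabet (wrapping around) — i.e. ROT13, then move the last 2 characters to the front (rotate right by 2).
Starting from "vesogqm": after the first operation, "irfbtdz"; after the second, "dzirfbt".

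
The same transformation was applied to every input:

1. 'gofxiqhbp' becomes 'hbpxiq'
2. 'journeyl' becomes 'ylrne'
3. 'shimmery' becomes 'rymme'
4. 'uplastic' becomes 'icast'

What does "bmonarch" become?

chnar

Each output is the input with this applied: delete the first 3 characters, then move the first 3 characters to the end (rotate left by 3).
On "bmonarch" that produces "chnar".
(Check on "shimmery": → "mmery" → "rymme" ✓)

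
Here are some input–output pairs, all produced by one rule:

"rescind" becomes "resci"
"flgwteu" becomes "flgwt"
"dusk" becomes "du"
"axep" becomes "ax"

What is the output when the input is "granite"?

grani

The transformation: delete the last 2 characters.
"granite" → "grani".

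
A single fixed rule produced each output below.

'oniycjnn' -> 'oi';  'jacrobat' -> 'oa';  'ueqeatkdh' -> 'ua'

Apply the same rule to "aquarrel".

aue

What's happening: keep every other character starting from the first (positions 1st, 3rd, 5th, ...), then keep only the vowels.
On "aquarrel" that produces "aue".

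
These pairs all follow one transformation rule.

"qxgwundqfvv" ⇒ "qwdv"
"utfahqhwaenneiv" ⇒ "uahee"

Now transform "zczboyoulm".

The rule is to keep one character in every 3, starting at position 1 (positions 1st, 4th, 7th, ...).
Applying that to "zczboyoulm" gives "zbom".

zbom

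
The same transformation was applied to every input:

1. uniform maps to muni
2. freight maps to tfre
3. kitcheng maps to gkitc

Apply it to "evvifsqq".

The transformation: move the last character to the front, then delete the last 3 characters.
Working it through for "evvifsqq": intermediate "qevvifsq", final "qevvi".
(Check on "kitcheng": → "gkitchen" → "gkitc" ✓)

qevvi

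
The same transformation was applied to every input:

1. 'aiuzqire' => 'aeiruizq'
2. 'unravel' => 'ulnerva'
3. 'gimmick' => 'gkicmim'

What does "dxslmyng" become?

The transformation: take characters alternately from the front and the back (1st, last, 2nd, 2nd-last, ...).
Doing the same to "dxslmyng": "dgxnsylm".

dgxnsylm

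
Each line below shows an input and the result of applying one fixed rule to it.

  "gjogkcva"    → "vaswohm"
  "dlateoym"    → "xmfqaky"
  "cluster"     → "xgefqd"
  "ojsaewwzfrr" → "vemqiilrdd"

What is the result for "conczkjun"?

azolwvgz

Rule — delete the first character, then shift every letter 12 places forward in the alphabet (wrapping around).
For "conczkjun", step one produces "onczkjun"; step two turns that into "azolwvgz".
(Check on "dlateoym": → "lateoym" → "xmfqaky" ✓)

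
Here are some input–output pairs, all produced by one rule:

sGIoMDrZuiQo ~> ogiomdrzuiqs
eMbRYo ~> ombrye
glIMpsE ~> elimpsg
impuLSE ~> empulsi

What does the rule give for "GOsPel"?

In each case the input is transformed by: swap the first and last characters, then convert every letter to lowercase.
Applying both steps to "GOsPel": "lOsPeG", then "lospeg".

lospeg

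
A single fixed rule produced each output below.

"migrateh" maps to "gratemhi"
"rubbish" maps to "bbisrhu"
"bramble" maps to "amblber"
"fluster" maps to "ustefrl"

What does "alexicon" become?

The rule is to swap the first and last characters, then move the first 2 characters to the end (rotate left by 2).
"alexicon" → "exicoanl".

exicoanl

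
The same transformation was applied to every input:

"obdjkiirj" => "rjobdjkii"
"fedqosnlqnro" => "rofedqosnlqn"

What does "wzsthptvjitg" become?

The transformation: move the last 2 characters to the front (rotate right by 2).
For "wzsthptvjitg" the result is "tgwzsthptvji".

tgwzsthptvji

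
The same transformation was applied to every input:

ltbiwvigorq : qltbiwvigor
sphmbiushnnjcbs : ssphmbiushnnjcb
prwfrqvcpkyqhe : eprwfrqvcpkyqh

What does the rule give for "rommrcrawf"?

frommrcraw

Rule — move the last character to the front.
"rommrcrawf" → "frommrcraw".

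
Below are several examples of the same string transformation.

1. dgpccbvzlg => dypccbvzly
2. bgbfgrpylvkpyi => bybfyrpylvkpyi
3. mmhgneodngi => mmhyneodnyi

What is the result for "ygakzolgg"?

yyakzolyy

In each case the input is transformed by: replace every "g" with "y".
Applying that to "ygakzolgg" gives "yyakzolyy".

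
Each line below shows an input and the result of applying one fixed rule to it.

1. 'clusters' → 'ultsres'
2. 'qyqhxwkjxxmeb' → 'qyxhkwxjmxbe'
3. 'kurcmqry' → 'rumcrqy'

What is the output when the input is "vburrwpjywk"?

Each output is the input with this applied: delete the first character, then swap each adjacent pair of characters (1↔2, 3↔4, ...).
So "vburrwpjywk" becomes "ubrrpwyjkw".

ubrrpwyjkw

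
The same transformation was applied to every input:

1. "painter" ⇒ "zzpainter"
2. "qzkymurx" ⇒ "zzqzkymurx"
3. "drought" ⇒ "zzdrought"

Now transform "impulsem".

zzimpulsem

What's happening: prepend "zz".
"impulsem" → "zzimpulsem".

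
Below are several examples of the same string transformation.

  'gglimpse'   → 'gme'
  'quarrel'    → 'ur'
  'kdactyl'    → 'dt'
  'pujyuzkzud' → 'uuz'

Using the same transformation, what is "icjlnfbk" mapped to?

Rule — keep one character in every 3, starting at position 2 (positions 2nd, 5th, 8th, ...).
Doing the same to "icjlnfbk": "cnk".

cnk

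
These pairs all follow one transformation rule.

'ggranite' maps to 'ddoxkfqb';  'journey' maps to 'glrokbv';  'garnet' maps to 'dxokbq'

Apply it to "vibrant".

sfyoxkq

The pattern: shift every letter 3 places backward in the alphabet (wrapping around).
Doing the same to "vibrant": "sfyoxkq".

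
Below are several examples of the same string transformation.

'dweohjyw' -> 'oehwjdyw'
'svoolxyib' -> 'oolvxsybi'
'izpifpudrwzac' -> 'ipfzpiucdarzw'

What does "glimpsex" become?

miplsgex

The rule is to move the first 3 characters to the end (rotate left by 3), then take characters alternately from the front and the back (1st, last, 2nd, 2nd-last, ...).
On "glimpsex": the first step gives "mpsexgli", and the second then gives "miplsgex".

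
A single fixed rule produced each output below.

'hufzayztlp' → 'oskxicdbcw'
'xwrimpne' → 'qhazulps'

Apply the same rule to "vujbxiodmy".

The rule is to move the last 2 characters to the front (rotate right by 2), then shift every letter 3 places forward in the alphabet (wrapping around).
For "vujbxiodmy" the result is "pbyxmealrg".

pbyxmealrg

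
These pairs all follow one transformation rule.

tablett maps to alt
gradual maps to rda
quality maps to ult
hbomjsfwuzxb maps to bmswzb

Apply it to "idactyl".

Each output is the input with this applied: keep every other character starting from the second (positions 2nd, 4th, 6th, ...).
Applying that to "idactyl" gives "dcy".

dcy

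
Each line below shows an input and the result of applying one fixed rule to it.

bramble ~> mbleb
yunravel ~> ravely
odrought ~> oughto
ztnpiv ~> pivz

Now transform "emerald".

ralde

The transformation: move the first character to the end, then delete the first 2 characters.
For "emerald" the result is "ralde".
(Check on "yunravel": → "unravely" → "ravely" ✓)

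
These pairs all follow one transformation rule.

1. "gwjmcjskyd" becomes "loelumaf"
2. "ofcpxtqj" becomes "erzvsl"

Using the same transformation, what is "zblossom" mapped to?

In each case the input is transformed by: shift every letter 2 places forward in the alphabet (wrapping around), then delete the first 2 characters.
"zblossom" → "bdnquuqo" → "nquuqo".
(Check on "gwjmcjskyd": → "iyloelumaf" → "loelumaf" ✓)

nquuqo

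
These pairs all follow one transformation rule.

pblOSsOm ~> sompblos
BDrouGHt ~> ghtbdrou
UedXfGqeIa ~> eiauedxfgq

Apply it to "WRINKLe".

klewrin

The rule is to move the last 3 characters to the front (rotate right by 3), then convert every letter to lowercase.
Working it through for "WRINKLe": intermediate "KLeWRIN", final "klewrin".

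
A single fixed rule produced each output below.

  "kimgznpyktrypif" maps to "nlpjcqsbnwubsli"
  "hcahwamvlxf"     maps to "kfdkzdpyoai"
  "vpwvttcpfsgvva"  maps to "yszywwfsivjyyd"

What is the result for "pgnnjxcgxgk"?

Each output is the input with this applied: shift every letter 3 places forward in the alphabet (wrapping around).
"pgnnjxcgxgk" → "sjqqmafjajn".

sjqqmafjajn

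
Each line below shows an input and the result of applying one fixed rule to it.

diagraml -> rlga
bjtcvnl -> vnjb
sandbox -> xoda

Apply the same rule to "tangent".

The rule is to sort the characters into reverse alphabetical order, then keep every other character starting from the first (positions 1st, 3rd, 5th, ...).
Working it through for "tangent": intermediate "ttnngea", final "tnga".

tnga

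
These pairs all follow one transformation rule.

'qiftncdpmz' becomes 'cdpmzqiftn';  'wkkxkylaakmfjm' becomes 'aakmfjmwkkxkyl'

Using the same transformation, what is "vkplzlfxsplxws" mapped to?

xsplxwsvkplzlf

What's happening: swap the front and back halves of the string.
For "vkplzlfxsplxws" the result is "xsplxwsvkplzlf".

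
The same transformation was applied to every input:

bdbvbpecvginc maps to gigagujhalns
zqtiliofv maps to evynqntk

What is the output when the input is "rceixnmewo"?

In each case the input is transformed by: delete the last character, then shift every letter 5 places forward in the alphabet (wrapping around).
On "rceixnmewo": the first step gives "rceixnmew", and the second then gives "whjncsrjb".

whjncsrjb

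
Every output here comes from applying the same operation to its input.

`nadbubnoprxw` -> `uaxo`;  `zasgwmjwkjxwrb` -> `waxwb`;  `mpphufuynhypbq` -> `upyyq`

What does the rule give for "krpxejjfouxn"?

Looking at the pairs, the operation is to keep one character in every 3, starting at position 2 (positions 2nd, 5th, 8th, ...), then swap each adjacent pair of characters (1↔2, 3↔4, ...).
"krpxejjfouxn" → "refx" → "erxf".

erxf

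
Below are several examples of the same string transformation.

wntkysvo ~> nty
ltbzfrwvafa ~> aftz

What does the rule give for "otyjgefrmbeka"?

bfkr

The transformation: sort the characters into alphabetical order, then keep one character in every 3, starting at position 2 (positions 2nd, 5th, 8th, ...).
Doing the same to "otyjgefrmbeka": "bfkr".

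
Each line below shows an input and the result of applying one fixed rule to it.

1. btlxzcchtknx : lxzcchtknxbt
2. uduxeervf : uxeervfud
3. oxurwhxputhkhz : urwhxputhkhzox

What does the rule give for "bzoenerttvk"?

oenerttvkbz

The rule is to move the first 2 characters to the end (rotate left by 2).
For "bzoenerttvk" the result is "oenerttvkbz".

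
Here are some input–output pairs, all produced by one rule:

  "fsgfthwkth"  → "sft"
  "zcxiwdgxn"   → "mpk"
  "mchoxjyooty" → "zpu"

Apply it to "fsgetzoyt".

Looking at the pairs, the operation is to shift every letter 13 places forward in the alphabet (wrapping around) — i.e. ROT13, then keep only the first 3 characters.
For "fsgetzoyt" the result is "sft".

sft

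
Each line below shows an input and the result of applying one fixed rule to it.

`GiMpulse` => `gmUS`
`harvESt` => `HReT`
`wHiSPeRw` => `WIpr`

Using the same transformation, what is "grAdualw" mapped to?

The transformation: flip the case of every letter, then keep every other character starting from the first (positions 1st, 3rd, 5th, ...).
Applying both steps to "grAdualw": "GRaDUALW", then "GaUL".

GaUL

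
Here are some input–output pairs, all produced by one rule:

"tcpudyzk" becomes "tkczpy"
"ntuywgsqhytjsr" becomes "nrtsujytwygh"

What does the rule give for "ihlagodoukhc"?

The transformation: take characters alternately from the front and the back (1st, last, 2nd, 2nd-last, ...), then delete the last 2 characters.
Starting from "ihlagodoukhc": after the first operation, "ichhlkaugood"; after the second, "ichhlkaugo".

ichhlkaugo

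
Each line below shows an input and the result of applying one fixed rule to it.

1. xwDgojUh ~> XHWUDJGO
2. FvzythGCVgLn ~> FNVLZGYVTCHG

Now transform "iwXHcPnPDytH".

Looking at the pairs, the operation is to take characters alternately from the front and the back (1st, last, 2nd, 2nd-last, ...), then convert every letter to uppercase.
So "iwXHcPnPDytH" becomes "IHWTXYHDCPPN".

IHWTXYHDCPPN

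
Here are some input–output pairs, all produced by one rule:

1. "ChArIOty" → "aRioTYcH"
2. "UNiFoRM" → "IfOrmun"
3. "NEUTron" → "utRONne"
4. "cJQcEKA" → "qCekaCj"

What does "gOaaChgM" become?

What's happening: flip the case of every letter, then move the first 2 characters to the end (rotate left by 2).
"gOaaChgM" → "GoAAcHGm" → "AAcHGmGo".

AAcHGmGo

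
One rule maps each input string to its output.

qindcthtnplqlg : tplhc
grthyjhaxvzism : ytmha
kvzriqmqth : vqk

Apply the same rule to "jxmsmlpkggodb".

smkg

Rule — sort the characters into reverse alphabetical order, then keep one character in every 3, starting at position 2 (positions 2nd, 5th, 8th, ...).
Applying both steps to "jxmsmlpkggodb": "xspommlkjggdb", then "smkg".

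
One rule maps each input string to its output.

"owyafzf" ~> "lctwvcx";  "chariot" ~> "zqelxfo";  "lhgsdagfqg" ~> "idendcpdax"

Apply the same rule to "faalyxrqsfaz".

Looking at the pairs, the operation is to take characters alternately from the front and the back (1st, last, 2nd, 2nd-last, ...), then shift every letter 3 places backward in the alphabet (wrapping around).
Working it through for "faalyxrqsfaz": intermediate "fzaaaflsyqxr", final "cwxxxcipvnuo".

cwxxxcipvnuo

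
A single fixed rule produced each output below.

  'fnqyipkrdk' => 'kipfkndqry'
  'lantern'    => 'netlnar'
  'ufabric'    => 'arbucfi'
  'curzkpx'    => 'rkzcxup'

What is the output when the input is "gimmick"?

mimgkic

Each output is the input with this applied: take characters alternately from the front and the back (1st, last, 2nd, 2nd-last, ...), then move the last 3 characters to the front (rotate right by 3).
Working it through for "gimmick": intermediate "gkicmim", final "mimgkic".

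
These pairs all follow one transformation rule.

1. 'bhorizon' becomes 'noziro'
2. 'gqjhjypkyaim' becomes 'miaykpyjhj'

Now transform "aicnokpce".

ecpkonc

In each case the input is transformed by: reverse the string, then delete the last 2 characters.
Working it through for "aicnokpce": intermediate "ecpkoncia", final "ecpkonc".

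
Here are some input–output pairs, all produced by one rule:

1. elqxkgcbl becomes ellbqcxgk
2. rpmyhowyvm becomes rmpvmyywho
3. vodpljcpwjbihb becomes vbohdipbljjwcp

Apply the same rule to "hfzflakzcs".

What's happening: take characters alternately from the front and the back (1st, last, 2nd, 2nd-last, ...).
Doing the same to "hfzflakzcs": "hsfczzfkla".

hsfczzfkla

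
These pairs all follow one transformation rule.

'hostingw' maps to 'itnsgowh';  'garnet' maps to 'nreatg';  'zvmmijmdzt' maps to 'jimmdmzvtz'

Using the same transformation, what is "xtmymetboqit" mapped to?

Looking at the pairs, the operation is to swap the front and back halves of the string, then take characters alternately from the front and the back (1st, last, 2nd, 2nd-last, ...).
Working it through for "xtmymetboqit": intermediate "tboqitxtmyme", final "tebmoyqmittx".

tebmoyqmittx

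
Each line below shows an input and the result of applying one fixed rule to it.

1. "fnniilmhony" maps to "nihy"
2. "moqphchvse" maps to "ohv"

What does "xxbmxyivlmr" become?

xxvr

What's happening: keep one character in every 3, starting at position 2 (positions 2nd, 5th, 8th, ...).
Applying that to "xxbmxyivlmr" gives "xxvr".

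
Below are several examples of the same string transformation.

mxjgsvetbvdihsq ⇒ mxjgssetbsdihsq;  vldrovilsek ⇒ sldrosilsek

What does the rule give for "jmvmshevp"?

What's happening: replace every "v" with "s".
On "jmvmshevp" that produces "jmsmshesp".

jmsmshesp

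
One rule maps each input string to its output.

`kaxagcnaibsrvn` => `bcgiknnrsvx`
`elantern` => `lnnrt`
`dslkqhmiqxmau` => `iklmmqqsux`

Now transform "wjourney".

oruwy

The rule is to sort the characters into alphabetical order, then delete the first 3 characters.
For "wjourney" the result is "oruwy".
(Check on "dslkqhmiqxmau": → "adhiklmmqqsux" → "iklmmqqsux" ✓)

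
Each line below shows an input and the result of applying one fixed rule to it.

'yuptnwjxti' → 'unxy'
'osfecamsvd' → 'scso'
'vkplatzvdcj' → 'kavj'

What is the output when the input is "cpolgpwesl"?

pgec

The pattern: move the first character to the end, then keep one character in every 3, starting at position 1 (positions 1st, 4th, 7th, ...).
Starting from "cpolgpwesl": after the first operation, "polgpweslc"; after the second, "pgec".
(Check on "vkplatzvdcj": → "kplatzvdcjv" → "kavj" ✓)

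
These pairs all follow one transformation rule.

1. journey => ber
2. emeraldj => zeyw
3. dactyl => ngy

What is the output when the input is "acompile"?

pzvr

Rule — keep every other character starting from the second (positions 2nd, 4th, 6th, ...), then shift every letter 13 places forward in the alphabet (wrapping around) — i.e. ROT13.
For "acompile", step one produces "cmie"; step two turns that into "pzvr".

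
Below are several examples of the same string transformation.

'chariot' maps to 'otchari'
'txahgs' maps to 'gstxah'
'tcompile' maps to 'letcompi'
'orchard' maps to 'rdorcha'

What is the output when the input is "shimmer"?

ershimm

Each output is the input with this applied: move the last 2 characters to the front (rotate right by 2).
So "shimmer" becomes "ershimm".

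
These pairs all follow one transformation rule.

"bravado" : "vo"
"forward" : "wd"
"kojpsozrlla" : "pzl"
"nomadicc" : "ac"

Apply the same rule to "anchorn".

hn

The rule is to move the first character to the end, then keep one character in every 3, starting at position 3 (positions 3rd, 6th, 9th, ...).
For "anchorn", step one produces "nchorna"; step two turns that into "hn".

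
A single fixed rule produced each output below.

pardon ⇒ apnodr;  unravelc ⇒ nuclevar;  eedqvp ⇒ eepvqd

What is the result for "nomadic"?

oncidam

The rule is to move the first 2 characters to the end (rotate left by 2), then reverse the string.
Working it through for "nomadic": intermediate "madicno", final "oncidam".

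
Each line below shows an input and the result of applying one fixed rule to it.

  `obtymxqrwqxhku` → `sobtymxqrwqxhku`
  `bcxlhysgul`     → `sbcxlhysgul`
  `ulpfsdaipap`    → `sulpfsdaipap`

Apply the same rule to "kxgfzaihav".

skxgfzaihav

In each case the input is transformed by: prepend "s".
Doing the same to "kxgfzaihav": "skxgfzaihav".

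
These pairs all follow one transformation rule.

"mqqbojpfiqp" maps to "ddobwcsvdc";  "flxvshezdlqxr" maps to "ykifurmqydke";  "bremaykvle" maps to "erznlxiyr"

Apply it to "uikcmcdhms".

The rule is to shift every letter 13 places forward in the alphabet (wrapping around) — i.e. ROT13, then delete the first character.
Working it through for "uikcmcdhms": intermediate "hvxpzpquzf", final "vxpzpquzf".

vxpzpquzf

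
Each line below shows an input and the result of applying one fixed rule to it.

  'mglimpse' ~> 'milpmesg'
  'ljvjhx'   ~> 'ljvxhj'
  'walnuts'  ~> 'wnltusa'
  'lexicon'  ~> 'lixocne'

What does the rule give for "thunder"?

tnuedrh

What's happening: swap each adjacent pair of characters (1↔2, 3↔4, ...), then move the first character to the end.
Applying that to "thunder" gives "tnuedrh".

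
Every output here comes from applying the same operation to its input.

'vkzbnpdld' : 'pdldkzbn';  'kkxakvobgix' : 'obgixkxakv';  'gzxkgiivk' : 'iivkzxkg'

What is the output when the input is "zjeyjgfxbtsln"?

xbtslnjeyjgf

The pattern: delete the first character, then swap the front and back halves of the string.
For "zjeyjgfxbtsln", step one produces "jeyjgfxbtsln"; step two turns that into "xbtslnjeyjgf".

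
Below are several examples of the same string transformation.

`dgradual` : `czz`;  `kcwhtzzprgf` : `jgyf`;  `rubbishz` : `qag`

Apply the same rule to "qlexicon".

pwn

The transformation: keep one character in every 3, starting at position 1 (positions 1st, 4th, 7th, ...), then shift every letter 1 place backward in the alphabet (wrapping around).
Applying both steps to "qlexicon": "qxo", then "pwn".
(Check on "dgradual": → "daa" → "czz" ✓)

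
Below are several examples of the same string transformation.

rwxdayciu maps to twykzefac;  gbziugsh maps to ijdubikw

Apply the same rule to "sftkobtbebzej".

Looking at the pairs, the operation is to shift every letter 2 places forward in the alphabet (wrapping around), then take characters alternately from the front and the back (1st, last, 2nd, 2nd-last, ...).
Applying both steps to "sftkobtbebzej": "uhvmqdvdgdbgl", then "ulhgvbmdqgddv".
(Check on "rwxdayciu": → "tyzfcaekw" → "twykzefac" ✓)

ulhgvbmdqgddv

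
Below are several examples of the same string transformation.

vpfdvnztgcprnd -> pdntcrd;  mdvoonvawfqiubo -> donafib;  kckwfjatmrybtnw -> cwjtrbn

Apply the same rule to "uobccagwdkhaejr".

ocawkaj

The rule is to keep every other character starting from the second (positions 2nd, 4th, 6th, ...).
Applying that to "uobccagwdkhaejr" gives "ocawkaj".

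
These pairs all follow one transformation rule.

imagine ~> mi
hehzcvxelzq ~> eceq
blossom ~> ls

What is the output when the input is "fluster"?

Each output is the input with this applied: keep one character in every 3, starting at position 2 (positions 2nd, 5th, 8th, ...).
On "fluster" that produces "lt".

lt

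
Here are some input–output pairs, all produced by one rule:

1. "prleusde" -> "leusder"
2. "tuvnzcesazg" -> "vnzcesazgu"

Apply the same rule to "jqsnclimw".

snclimwq

The rule is to delete the first character, then move the first character to the end.
On "jqsnclimw": the first step gives "qsnclimw", and the second then gives "snclimwq".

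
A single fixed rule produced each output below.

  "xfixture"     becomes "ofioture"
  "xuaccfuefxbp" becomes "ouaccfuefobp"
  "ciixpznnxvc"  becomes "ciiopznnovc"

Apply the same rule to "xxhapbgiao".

oohapbgiao

The rule is to replace every "x" with "o".
Applying that to "xxhapbgiao" gives "oohapbgiao".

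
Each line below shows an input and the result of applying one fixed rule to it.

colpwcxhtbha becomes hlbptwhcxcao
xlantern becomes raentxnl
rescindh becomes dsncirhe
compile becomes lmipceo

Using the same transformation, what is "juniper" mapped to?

In each case the input is transformed by: take characters alternately from the front and the back (1st, last, 2nd, 2nd-last, ...), then move the first 3 characters to the end (rotate left by 3).
On "juniper" that produces "enpijru".

enpijru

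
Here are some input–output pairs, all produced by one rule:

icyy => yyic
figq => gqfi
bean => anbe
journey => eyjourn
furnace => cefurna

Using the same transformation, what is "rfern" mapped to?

The rule is to move the last 2 characters to the front (rotate right by 2).
So "rfern" becomes "rnrfe".

rnrfe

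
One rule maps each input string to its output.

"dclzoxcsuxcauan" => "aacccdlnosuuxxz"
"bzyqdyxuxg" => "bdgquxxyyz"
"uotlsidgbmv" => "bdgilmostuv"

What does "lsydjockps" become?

cdjklopssy

Looking at the pairs, the operation is to sort the characters into alphabetical order.
For "lsydjockps" the result is "cdjklopssy".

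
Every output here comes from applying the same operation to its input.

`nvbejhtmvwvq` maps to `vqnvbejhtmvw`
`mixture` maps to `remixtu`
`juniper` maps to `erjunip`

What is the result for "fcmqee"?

The transformation: move the last 2 characters to the front (rotate right by 2).
So "fcmqee" becomes "eefcmq".

eefcmq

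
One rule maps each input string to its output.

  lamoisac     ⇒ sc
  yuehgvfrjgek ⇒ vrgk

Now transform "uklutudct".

Each output is the input with this applied: keep every other character starting from the second (positions 2nd, 4th, 6th, ...), then delete the first 2 characters.
So "uklutudct" becomes "uc".

uc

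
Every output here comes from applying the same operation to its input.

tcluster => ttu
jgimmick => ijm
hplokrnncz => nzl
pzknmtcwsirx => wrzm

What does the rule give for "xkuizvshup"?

The rule is to swap the front and back halves of the string, then keep one character in every 3, starting at position 2 (positions 2nd, 5th, 8th, ...).
For "xkuizvshup", step one produces "vshupxkuiz"; step two turns that into "spu".

spu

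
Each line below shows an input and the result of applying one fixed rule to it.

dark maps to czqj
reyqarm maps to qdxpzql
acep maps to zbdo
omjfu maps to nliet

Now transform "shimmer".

rghlldq

Rule — shift every letter 1 place backward in the alphabet (wrapping around).
Applying that to "shimmer" gives "rghlldq".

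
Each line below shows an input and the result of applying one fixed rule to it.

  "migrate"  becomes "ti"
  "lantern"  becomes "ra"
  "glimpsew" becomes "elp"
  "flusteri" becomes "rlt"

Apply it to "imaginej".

Rule — move the last 3 characters to the front (rotate right by 3), then keep one character in every 3, starting at position 2 (positions 2nd, 5th, 8th, ...).
Applying both steps to "imaginej": "nejimagi", then "emi".
(Check on "lantern": → "ernlant" → "ra" ✓)

emi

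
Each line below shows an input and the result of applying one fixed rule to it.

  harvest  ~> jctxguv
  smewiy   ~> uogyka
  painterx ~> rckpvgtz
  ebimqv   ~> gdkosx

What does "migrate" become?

okitcvg

Looking at the pairs, the operation is to shift every letter 2 places forward in the alphabet (wrapping around).
Doing the same to "migrate": "okitcvg".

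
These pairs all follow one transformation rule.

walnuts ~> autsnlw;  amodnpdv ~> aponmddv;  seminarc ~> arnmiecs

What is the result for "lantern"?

What's happening: sort the characters into reverse alphabetical order, then swap the first and last characters.
Applying both steps to "lantern": "trnnlea", then "arnnlet".

arnnlet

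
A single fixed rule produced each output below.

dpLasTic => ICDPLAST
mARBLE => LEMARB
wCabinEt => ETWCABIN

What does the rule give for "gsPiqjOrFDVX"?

Each output is the input with this applied: move the last 2 characters to the front (rotate right by 2), then convert every letter to uppercase.
So "gsPiqjOrFDVX" becomes "VXGSPIQJORFD".

VXGSPIQJORFD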